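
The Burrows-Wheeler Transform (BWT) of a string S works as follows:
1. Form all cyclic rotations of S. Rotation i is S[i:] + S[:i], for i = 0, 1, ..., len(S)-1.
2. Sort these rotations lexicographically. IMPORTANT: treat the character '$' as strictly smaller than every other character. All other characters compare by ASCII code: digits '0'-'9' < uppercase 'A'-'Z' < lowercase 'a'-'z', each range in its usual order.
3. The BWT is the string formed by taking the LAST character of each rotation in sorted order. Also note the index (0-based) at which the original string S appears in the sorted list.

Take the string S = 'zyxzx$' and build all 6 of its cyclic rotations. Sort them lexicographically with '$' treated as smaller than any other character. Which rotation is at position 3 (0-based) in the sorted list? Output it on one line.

Answer: yxzx$z

Derivation:
All 6 rotations (rotation i = S[i:]+S[:i]):
  rot[0] = zyxzx$
  rot[1] = yxzx$z
  rot[2] = xzx$zy
  rot[3] = zx$zyx
  rot[4] = x$zyxz
  rot[5] = $zyxzx
Sorted (with $ < everything):
  sorted[0] = $zyxzx
  sorted[1] = x$zyxz
  sorted[2] = xzx$zy
  sorted[3] = yxzx$z
  sorted[4] = zx$zyx
  sorted[5] = zyxzx$
sorted[3] = yxzx$z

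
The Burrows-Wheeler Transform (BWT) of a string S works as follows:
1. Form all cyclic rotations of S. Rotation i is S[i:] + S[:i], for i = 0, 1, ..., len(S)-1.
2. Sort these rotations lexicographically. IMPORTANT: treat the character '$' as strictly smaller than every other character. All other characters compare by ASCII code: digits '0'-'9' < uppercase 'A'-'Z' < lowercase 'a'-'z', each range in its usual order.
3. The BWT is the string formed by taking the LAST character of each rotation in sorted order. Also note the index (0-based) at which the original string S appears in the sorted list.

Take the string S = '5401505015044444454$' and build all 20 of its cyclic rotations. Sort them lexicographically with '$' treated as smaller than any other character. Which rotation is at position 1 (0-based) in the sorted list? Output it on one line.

Answer: 015044444454$5401505

Derivation:
All 20 rotations (rotation i = S[i:]+S[:i]):
  rot[0] = 5401505015044444454$
  rot[1] = 401505015044444454$5
  rot[2] = 01505015044444454$54
  rot[3] = 1505015044444454$540
  rot[4] = 505015044444454$5401
  rot[5] = 05015044444454$54015
  rot[6] = 5015044444454$540150
  rot[7] = 015044444454$5401505
  rot[8] = 15044444454$54015050
  rot[9] = 5044444454$540150501
  rot[10] = 044444454$5401505015
  rot[11] = 44444454$54015050150
  rot[12] = 4444454$540150501504
  rot[13] = 444454$5401505015044
  rot[14] = 44454$54015050150444
  rot[15] = 4454$540150501504444
  rot[16] = 454$5401505015044444
  rot[17] = 54$54015050150444444
  rot[18] = 4$540150501504444445
  rot[19] = $5401505015044444454
Sorted (with $ < everything):
  sorted[0] = $5401505015044444454
  sorted[1] = 015044444454$5401505
  sorted[2] = 01505015044444454$54
  sorted[3] = 044444454$5401505015
  sorted[4] = 05015044444454$54015
  sorted[5] = 15044444454$54015050
  sorted[6] = 1505015044444454$540
  sorted[7] = 4$540150501504444445
  sorted[8] = 401505015044444454$5
  sorted[9] = 44444454$54015050150
  sorted[10] = 4444454$540150501504
  sorted[11] = 444454$5401505015044
  sorted[12] = 44454$54015050150444
  sorted[13] = 4454$540150501504444
  sorted[14] = 454$5401505015044444
  sorted[15] = 5015044444454$540150
  sorted[16] = 5044444454$540150501
  sorted[17] = 505015044444454$5401
  sorted[18] = 54$54015050150444444
  sorted[19] = 5401505015044444454$
sorted[1] = 015044444454$5401505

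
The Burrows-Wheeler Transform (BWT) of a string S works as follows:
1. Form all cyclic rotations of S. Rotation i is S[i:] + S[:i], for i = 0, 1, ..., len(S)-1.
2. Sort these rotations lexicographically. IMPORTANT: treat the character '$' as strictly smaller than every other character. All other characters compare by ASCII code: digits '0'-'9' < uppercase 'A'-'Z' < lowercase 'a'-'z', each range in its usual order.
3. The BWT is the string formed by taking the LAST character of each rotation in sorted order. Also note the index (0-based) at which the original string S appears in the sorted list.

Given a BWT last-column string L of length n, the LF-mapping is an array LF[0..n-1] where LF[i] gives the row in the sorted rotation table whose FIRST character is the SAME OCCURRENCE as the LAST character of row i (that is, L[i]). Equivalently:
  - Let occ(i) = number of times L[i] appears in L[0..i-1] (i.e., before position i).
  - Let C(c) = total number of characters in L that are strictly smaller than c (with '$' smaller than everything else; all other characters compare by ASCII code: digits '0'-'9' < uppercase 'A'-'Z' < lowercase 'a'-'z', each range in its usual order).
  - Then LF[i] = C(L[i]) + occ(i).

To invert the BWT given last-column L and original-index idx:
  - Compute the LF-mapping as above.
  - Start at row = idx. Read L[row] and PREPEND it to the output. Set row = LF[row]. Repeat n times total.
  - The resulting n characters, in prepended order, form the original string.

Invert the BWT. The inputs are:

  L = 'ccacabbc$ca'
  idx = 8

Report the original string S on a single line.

LF mapping: 6 7 1 8 2 4 5 9 0 10 3
Walk LF starting at row 8, prepending L[row]:
  step 1: row=8, L[8]='$', prepend. Next row=LF[8]=0
  step 2: row=0, L[0]='c', prepend. Next row=LF[0]=6
  step 3: row=6, L[6]='b', prepend. Next row=LF[6]=5
  step 4: row=5, L[5]='b', prepend. Next row=LF[5]=4
  step 5: row=4, L[4]='a', prepend. Next row=LF[4]=2
  step 6: row=2, L[2]='a', prepend. Next row=LF[2]=1
  step 7: row=1, L[1]='c', prepend. Next row=LF[1]=7
  step 8: row=7, L[7]='c', prepend. Next row=LF[7]=9
  step 9: row=9, L[9]='c', prepend. Next row=LF[9]=10
  step 10: row=10, L[10]='a', prepend. Next row=LF[10]=3
  step 11: row=3, L[3]='c', prepend. Next row=LF[3]=8
Reversed output: cacccaabbc$

Answer: cacccaabbc$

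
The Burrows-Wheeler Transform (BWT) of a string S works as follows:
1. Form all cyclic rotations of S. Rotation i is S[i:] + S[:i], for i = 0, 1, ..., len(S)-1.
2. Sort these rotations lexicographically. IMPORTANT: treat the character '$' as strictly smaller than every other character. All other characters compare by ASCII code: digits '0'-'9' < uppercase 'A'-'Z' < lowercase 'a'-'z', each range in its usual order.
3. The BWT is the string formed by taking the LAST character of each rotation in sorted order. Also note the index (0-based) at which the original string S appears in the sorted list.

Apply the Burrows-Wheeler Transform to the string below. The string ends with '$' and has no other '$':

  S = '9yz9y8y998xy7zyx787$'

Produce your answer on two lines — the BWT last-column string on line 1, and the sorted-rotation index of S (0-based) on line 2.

Answer: 78xy79y9yz$y8x98z9y7
10

Derivation:
All 20 rotations (rotation i = S[i:]+S[:i]):
  rot[0] = 9yz9y8y998xy7zyx787$
  rot[1] = yz9y8y998xy7zyx787$9
  rot[2] = z9y8y998xy7zyx787$9y
  rot[3] = 9y8y998xy7zyx787$9yz
  rot[4] = y8y998xy7zyx787$9yz9
  rot[5] = 8y998xy7zyx787$9yz9y
  rot[6] = y998xy7zyx787$9yz9y8
  rot[7] = 998xy7zyx787$9yz9y8y
  rot[8] = 98xy7zyx787$9yz9y8y9
  rot[9] = 8xy7zyx787$9yz9y8y99
  rot[10] = xy7zyx787$9yz9y8y998
  rot[11] = y7zyx787$9yz9y8y998x
  rot[12] = 7zyx787$9yz9y8y998xy
  rot[13] = zyx787$9yz9y8y998xy7
  rot[14] = yx787$9yz9y8y998xy7z
  rot[15] = x787$9yz9y8y998xy7zy
  rot[16] = 787$9yz9y8y998xy7zyx
  rot[17] = 87$9yz9y8y998xy7zyx7
  rot[18] = 7$9yz9y8y998xy7zyx78
  rot[19] = $9yz9y8y998xy7zyx787
Sorted (with $ < everything):
  sorted[0] = $9yz9y8y998xy7zyx787  (last char: '7')
  sorted[1] = 7$9yz9y8y998xy7zyx78  (last char: '8')
  sorted[2] = 787$9yz9y8y998xy7zyx  (last char: 'x')
  sorted[3] = 7zyx787$9yz9y8y998xy  (last char: 'y')
  sorted[4] = 87$9yz9y8y998xy7zyx7  (last char: '7')
  sorted[5] = 8xy7zyx787$9yz9y8y99  (last char: '9')
  sorted[6] = 8y998xy7zyx787$9yz9y  (last char: 'y')
  sorted[7] = 98xy7zyx787$9yz9y8y9  (last char: '9')
  sorted[8] = 998xy7zyx787$9yz9y8y  (last char: 'y')
  sorted[9] = 9y8y998xy7zyx787$9yz  (last char: 'z')
  sorted[10] = 9yz9y8y998xy7zyx787$  (last char: '$')
  sorted[11] = x787$9yz9y8y998xy7zy  (last char: 'y')
  sorted[12] = xy7zyx787$9yz9y8y998  (last char: '8')
  sorted[13] = y7zyx787$9yz9y8y998x  (last char: 'x')
  sorted[14] = y8y998xy7zyx787$9yz9  (last char: '9')
  sorted[15] = y998xy7zyx787$9yz9y8  (last char: '8')
  sorted[16] = yx787$9yz9y8y998xy7z  (last char: 'z')
  sorted[17] = yz9y8y998xy7zyx787$9  (last char: '9')
  sorted[18] = z9y8y998xy7zyx787$9y  (last char: 'y')
  sorted[19] = zyx787$9yz9y8y998xy7  (last char: '7')
Last column: 78xy79y9yz$y8x98z9y7
Original string S is at sorted index 10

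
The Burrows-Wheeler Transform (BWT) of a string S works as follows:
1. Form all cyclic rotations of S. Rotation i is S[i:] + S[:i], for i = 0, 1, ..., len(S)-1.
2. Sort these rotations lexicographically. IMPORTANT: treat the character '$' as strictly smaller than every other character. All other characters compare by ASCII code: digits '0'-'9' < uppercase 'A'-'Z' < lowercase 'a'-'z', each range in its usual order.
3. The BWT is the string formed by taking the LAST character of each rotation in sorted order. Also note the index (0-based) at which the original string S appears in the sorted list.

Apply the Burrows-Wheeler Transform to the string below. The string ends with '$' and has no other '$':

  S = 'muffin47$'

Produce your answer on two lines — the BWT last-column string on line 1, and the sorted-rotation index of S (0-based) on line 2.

All 9 rotations (rotation i = S[i:]+S[:i]):
  rot[0] = muffin47$
  rot[1] = uffin47$m
  rot[2] = ffin47$mu
  rot[3] = fin47$muf
  rot[4] = in47$muff
  rot[5] = n47$muffi
  rot[6] = 47$muffin
  rot[7] = 7$muffin4
  rot[8] = $muffin47
Sorted (with $ < everything):
  sorted[0] = $muffin47  (last char: '7')
  sorted[1] = 47$muffin  (last char: 'n')
  sorted[2] = 7$muffin4  (last char: '4')
  sorted[3] = ffin47$mu  (last char: 'u')
  sorted[4] = fin47$muf  (last char: 'f')
  sorted[5] = in47$muff  (last char: 'f')
  sorted[6] = muffin47$  (last char: '$')
  sorted[7] = n47$muffi  (last char: 'i')
  sorted[8] = uffin47$m  (last char: 'm')
Last column: 7n4uff$im
Original string S is at sorted index 6

Answer: 7n4uff$im
6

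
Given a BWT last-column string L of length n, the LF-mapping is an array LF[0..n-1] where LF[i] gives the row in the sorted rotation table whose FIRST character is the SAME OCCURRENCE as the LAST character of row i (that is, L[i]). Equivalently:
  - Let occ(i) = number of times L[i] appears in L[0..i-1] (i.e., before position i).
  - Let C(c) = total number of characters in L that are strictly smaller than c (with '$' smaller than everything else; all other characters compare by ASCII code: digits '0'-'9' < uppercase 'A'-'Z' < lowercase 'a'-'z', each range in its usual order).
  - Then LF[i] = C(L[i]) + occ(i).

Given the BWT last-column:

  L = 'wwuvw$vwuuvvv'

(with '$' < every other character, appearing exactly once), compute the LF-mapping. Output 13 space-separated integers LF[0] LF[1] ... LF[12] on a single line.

Char counts: '$':1, 'u':3, 'v':5, 'w':4
C (first-col start): C('$')=0, C('u')=1, C('v')=4, C('w')=9
L[0]='w': occ=0, LF[0]=C('w')+0=9+0=9
L[1]='w': occ=1, LF[1]=C('w')+1=9+1=10
L[2]='u': occ=0, LF[2]=C('u')+0=1+0=1
L[3]='v': occ=0, LF[3]=C('v')+0=4+0=4
L[4]='w': occ=2, LF[4]=C('w')+2=9+2=11
L[5]='$': occ=0, LF[5]=C('$')+0=0+0=0
L[6]='v': occ=1, LF[6]=C('v')+1=4+1=5
L[7]='w': occ=3, LF[7]=C('w')+3=9+3=12
L[8]='u': occ=1, LF[8]=C('u')+1=1+1=2
L[9]='u': occ=2, LF[9]=C('u')+2=1+2=3
L[10]='v': occ=2, LF[10]=C('v')+2=4+2=6
L[11]='v': occ=3, LF[11]=C('v')+3=4+3=7
L[12]='v': occ=4, LF[12]=C('v')+4=4+4=8

Answer: 9 10 1 4 11 0 5 12 2 3 6 7 8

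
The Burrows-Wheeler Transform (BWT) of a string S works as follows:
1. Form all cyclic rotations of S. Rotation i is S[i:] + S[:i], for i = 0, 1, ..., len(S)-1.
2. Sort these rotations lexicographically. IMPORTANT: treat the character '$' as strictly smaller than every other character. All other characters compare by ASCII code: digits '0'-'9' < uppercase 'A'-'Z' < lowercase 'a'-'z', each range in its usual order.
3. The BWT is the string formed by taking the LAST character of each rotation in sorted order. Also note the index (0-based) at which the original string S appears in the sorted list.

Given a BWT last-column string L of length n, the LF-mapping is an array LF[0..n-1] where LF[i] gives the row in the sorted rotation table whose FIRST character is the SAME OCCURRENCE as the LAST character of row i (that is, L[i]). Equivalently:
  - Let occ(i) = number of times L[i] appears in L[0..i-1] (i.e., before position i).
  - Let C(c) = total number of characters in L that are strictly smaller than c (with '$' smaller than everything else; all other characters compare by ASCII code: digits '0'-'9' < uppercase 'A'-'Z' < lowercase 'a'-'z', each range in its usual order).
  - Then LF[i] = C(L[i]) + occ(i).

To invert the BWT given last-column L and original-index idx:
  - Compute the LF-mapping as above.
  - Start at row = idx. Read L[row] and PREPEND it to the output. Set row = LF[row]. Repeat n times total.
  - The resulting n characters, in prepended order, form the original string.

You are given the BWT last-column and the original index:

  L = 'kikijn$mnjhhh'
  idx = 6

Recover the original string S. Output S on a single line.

Answer: jihmjkhnihnk$

Derivation:
LF mapping: 8 4 9 5 6 11 0 10 12 7 1 2 3
Walk LF starting at row 6, prepending L[row]:
  step 1: row=6, L[6]='$', prepend. Next row=LF[6]=0
  step 2: row=0, L[0]='k', prepend. Next row=LF[0]=8
  step 3: row=8, L[8]='n', prepend. Next row=LF[8]=12
  step 4: row=12, L[12]='h', prepend. Next row=LF[12]=3
  step 5: row=3, L[3]='i', prepend. Next row=LF[3]=5
  step 6: row=5, L[5]='n', prepend. Next row=LF[5]=11
  step 7: row=11, L[11]='h', prepend. Next row=LF[11]=2
  step 8: row=2, L[2]='k', prepend. Next row=LF[2]=9
  step 9: row=9, L[9]='j', prepend. Next row=LF[9]=7
  step 10: row=7, L[7]='m', prepend. Next row=LF[7]=10
  step 11: row=10, L[10]='h', prepend. Next row=LF[10]=1
  step 12: row=1, L[1]='i', prepend. Next row=LF[1]=4
  step 13: row=4, L[4]='j', prepend. Next row=LF[4]=6
Reversed output: jihmjkhnihnk$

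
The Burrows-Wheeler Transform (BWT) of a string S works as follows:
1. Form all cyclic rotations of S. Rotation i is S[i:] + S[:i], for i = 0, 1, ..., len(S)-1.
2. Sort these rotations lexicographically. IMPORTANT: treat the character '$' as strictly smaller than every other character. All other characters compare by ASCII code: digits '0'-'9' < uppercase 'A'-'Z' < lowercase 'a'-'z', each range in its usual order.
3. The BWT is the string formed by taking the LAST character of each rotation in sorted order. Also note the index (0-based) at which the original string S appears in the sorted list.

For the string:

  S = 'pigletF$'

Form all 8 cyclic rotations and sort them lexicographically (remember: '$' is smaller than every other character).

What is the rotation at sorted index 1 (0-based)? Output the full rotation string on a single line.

All 8 rotations (rotation i = S[i:]+S[:i]):
  rot[0] = pigletF$
  rot[1] = igletF$p
  rot[2] = gletF$pi
  rot[3] = letF$pig
  rot[4] = etF$pigl
  rot[5] = tF$pigle
  rot[6] = F$piglet
  rot[7] = $pigletF
Sorted (with $ < everything):
  sorted[0] = $pigletF
  sorted[1] = F$piglet
  sorted[2] = etF$pigl
  sorted[3] = gletF$pi
  sorted[4] = igletF$p
  sorted[5] = letF$pig
  sorted[6] = pigletF$
  sorted[7] = tF$pigle
sorted[1] = F$piglet

Answer: F$piglet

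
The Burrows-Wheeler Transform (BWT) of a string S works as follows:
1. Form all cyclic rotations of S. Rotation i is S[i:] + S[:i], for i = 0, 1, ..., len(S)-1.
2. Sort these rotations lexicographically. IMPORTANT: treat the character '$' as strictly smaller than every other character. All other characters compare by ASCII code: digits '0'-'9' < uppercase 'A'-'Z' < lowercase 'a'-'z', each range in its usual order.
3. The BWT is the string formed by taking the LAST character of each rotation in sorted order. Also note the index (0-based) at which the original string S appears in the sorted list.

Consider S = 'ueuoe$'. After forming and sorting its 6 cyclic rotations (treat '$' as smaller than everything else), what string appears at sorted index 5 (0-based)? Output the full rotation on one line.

Answer: uoe$ue

Derivation:
All 6 rotations (rotation i = S[i:]+S[:i]):
  rot[0] = ueuoe$
  rot[1] = euoe$u
  rot[2] = uoe$ue
  rot[3] = oe$ueu
  rot[4] = e$ueuo
  rot[5] = $ueuoe
Sorted (with $ < everything):
  sorted[0] = $ueuoe
  sorted[1] = e$ueuo
  sorted[2] = euoe$u
  sorted[3] = oe$ueu
  sorted[4] = ueuoe$
  sorted[5] = uoe$ue
sorted[5] = uoe$ue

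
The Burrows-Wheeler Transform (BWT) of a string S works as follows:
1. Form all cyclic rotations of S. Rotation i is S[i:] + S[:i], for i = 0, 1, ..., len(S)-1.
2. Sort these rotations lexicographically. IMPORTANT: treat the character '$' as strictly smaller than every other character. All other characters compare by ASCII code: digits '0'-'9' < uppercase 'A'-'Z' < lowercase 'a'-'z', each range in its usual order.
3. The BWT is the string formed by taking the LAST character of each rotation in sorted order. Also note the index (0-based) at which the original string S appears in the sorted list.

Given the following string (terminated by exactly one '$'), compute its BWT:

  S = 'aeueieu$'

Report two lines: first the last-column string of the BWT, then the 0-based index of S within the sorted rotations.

All 8 rotations (rotation i = S[i:]+S[:i]):
  rot[0] = aeueieu$
  rot[1] = eueieu$a
  rot[2] = ueieu$ae
  rot[3] = eieu$aeu
  rot[4] = ieu$aeue
  rot[5] = eu$aeuei
  rot[6] = u$aeueie
  rot[7] = $aeueieu
Sorted (with $ < everything):
  sorted[0] = $aeueieu  (last char: 'u')
  sorted[1] = aeueieu$  (last char: '$')
  sorted[2] = eieu$aeu  (last char: 'u')
  sorted[3] = eu$aeuei  (last char: 'i')
  sorted[4] = eueieu$a  (last char: 'a')
  sorted[5] = ieu$aeue  (last char: 'e')
  sorted[6] = u$aeueie  (last char: 'e')
  sorted[7] = ueieu$ae  (last char: 'e')
Last column: u$uiaeee
Original string S is at sorted index 1

Answer: u$uiaeee
1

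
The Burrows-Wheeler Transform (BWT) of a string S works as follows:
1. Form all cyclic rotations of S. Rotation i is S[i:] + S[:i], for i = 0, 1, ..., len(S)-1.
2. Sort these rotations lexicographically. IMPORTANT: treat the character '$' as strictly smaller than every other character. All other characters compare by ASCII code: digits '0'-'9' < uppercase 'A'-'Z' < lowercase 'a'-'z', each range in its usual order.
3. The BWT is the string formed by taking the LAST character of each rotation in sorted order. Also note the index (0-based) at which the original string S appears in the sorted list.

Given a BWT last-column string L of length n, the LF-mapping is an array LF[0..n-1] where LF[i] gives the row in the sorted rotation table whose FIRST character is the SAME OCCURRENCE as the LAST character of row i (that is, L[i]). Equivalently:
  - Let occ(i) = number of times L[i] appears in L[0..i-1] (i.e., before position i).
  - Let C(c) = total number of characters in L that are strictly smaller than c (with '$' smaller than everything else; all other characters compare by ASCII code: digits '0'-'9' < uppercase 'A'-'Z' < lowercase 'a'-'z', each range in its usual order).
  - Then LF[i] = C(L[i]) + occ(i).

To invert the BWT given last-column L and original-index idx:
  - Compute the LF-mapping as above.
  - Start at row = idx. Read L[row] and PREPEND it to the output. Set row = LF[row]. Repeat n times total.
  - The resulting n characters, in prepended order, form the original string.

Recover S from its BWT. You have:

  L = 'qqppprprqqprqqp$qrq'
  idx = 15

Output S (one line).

Answer: rpqqqpppppqrrqqqrq$

Derivation:
LF mapping: 7 8 1 2 3 15 4 16 9 10 5 17 11 12 6 0 13 18 14
Walk LF starting at row 15, prepending L[row]:
  step 1: row=15, L[15]='$', prepend. Next row=LF[15]=0
  step 2: row=0, L[0]='q', prepend. Next row=LF[0]=7
  step 3: row=7, L[7]='r', prepend. Next row=LF[7]=16
  step 4: row=16, L[16]='q', prepend. Next row=LF[16]=13
  step 5: row=13, L[13]='q', prepend. Next row=LF[13]=12
  step 6: row=12, L[12]='q', prepend. Next row=LF[12]=11
  step 7: row=11, L[11]='r', prepend. Next row=LF[11]=17
  step 8: row=17, L[17]='r', prepend. Next row=LF[17]=18
  step 9: row=18, L[18]='q', prepend. Next row=LF[18]=14
  step 10: row=14, L[14]='p', prepend. Next row=LF[14]=6
  step 11: row=6, L[6]='p', prepend. Next row=LF[6]=4
  step 12: row=4, L[4]='p', prepend. Next row=LF[4]=3
  step 13: row=3, L[3]='p', prepend. Next row=LF[3]=2
  step 14: row=2, L[2]='p', prepend. Next row=LF[2]=1
  step 15: row=1, L[1]='q', prepend. Next row=LF[1]=8
  step 16: row=8, L[8]='q', prepend. Next row=LF[8]=9
  step 17: row=9, L[9]='q', prepend. Next row=LF[9]=10
  step 18: row=10, L[10]='p', prepend. Next row=LF[10]=5
  step 19: row=5, L[5]='r', prepend. Next row=LF[5]=15
Reversed output: rpqqqpppppqrrqqqrq$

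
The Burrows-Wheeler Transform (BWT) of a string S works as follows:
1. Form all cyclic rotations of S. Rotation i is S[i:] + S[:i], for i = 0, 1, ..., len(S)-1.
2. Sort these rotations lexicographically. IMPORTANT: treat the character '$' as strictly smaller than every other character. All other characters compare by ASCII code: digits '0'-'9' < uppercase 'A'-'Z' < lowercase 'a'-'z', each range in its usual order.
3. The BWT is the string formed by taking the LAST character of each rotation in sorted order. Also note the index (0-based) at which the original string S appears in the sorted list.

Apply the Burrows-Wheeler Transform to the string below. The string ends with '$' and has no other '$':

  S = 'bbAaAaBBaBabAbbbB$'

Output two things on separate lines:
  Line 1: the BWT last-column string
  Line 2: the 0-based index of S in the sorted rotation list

Answer: BbabbaBaAABBbab$bA
15

Derivation:
All 18 rotations (rotation i = S[i:]+S[:i]):
  rot[0] = bbAaAaBBaBabAbbbB$
  rot[1] = bAaAaBBaBabAbbbB$b
  rot[2] = AaAaBBaBabAbbbB$bb
  rot[3] = aAaBBaBabAbbbB$bbA
  rot[4] = AaBBaBabAbbbB$bbAa
  rot[5] = aBBaBabAbbbB$bbAaA
  rot[6] = BBaBabAbbbB$bbAaAa
  rot[7] = BaBabAbbbB$bbAaAaB
  rot[8] = aBabAbbbB$bbAaAaBB
  rot[9] = BabAbbbB$bbAaAaBBa
  rot[10] = abAbbbB$bbAaAaBBaB
  rot[11] = bAbbbB$bbAaAaBBaBa
  rot[12] = AbbbB$bbAaAaBBaBab
  rot[13] = bbbB$bbAaAaBBaBabA
  rot[14] = bbB$bbAaAaBBaBabAb
  rot[15] = bB$bbAaAaBBaBabAbb
  rot[16] = B$bbAaAaBBaBabAbbb
  rot[17] = $bbAaAaBBaBabAbbbB
Sorted (with $ < everything):
  sorted[0] = $bbAaAaBBaBabAbbbB  (last char: 'B')
  sorted[1] = AaAaBBaBabAbbbB$bb  (last char: 'b')
  sorted[2] = AaBBaBabAbbbB$bbAa  (last char: 'a')
  sorted[3] = AbbbB$bbAaAaBBaBab  (last char: 'b')
  sorted[4] = B$bbAaAaBBaBabAbbb  (last char: 'b')
  sorted[5] = BBaBabAbbbB$bbAaAa  (last char: 'a')
  sorted[6] = BaBabAbbbB$bbAaAaB  (last char: 'B')
  sorted[7] = BabAbbbB$bbAaAaBBa  (last char: 'a')
  sorted[8] = aAaBBaBabAbbbB$bbA  (last char: 'A')
  sorted[9] = aBBaBabAbbbB$bbAaA  (last char: 'A')
  sorted[10] = aBabAbbbB$bbAaAaBB  (last char: 'B')
  sorted[11] = abAbbbB$bbAaAaBBaB  (last char: 'B')
  sorted[12] = bAaAaBBaBabAbbbB$b  (last char: 'b')
  sorted[13] = bAbbbB$bbAaAaBBaBa  (last char: 'a')
  sorted[14] = bB$bbAaAaBBaBabAbb  (last char: 'b')
  sorted[15] = bbAaAaBBaBabAbbbB$  (last char: '$')
  sorted[16] = bbB$bbAaAaBBaBabAb  (last char: 'b')
  sorted[17] = bbbB$bbAaAaBBaBabA  (last char: 'A')
Last column: BbabbaBaAABBbab$bA
Original string S is at sorted index 15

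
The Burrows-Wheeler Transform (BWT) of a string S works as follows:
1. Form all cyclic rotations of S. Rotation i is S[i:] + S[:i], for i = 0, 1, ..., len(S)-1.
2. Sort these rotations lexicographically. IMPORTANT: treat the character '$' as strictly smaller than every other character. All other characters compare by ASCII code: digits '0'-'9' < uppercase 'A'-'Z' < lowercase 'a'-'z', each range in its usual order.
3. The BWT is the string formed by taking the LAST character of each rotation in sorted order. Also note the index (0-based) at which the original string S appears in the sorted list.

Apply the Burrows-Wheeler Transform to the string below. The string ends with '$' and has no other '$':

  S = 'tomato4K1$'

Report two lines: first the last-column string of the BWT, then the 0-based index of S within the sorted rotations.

All 10 rotations (rotation i = S[i:]+S[:i]):
  rot[0] = tomato4K1$
  rot[1] = omato4K1$t
  rot[2] = mato4K1$to
  rot[3] = ato4K1$tom
  rot[4] = to4K1$toma
  rot[5] = o4K1$tomat
  rot[6] = 4K1$tomato
  rot[7] = K1$tomato4
  rot[8] = 1$tomato4K
  rot[9] = $tomato4K1
Sorted (with $ < everything):
  sorted[0] = $tomato4K1  (last char: '1')
  sorted[1] = 1$tomato4K  (last char: 'K')
  sorted[2] = 4K1$tomato  (last char: 'o')
  sorted[3] = K1$tomato4  (last char: '4')
  sorted[4] = ato4K1$tom  (last char: 'm')
  sorted[5] = mato4K1$to  (last char: 'o')
  sorted[6] = o4K1$tomat  (last char: 't')
  sorted[7] = omato4K1$t  (last char: 't')
  sorted[8] = to4K1$toma  (last char: 'a')
  sorted[9] = tomato4K1$  (last char: '$')
Last column: 1Ko4motta$
Original string S is at sorted index 9

Answer: 1Ko4motta$
9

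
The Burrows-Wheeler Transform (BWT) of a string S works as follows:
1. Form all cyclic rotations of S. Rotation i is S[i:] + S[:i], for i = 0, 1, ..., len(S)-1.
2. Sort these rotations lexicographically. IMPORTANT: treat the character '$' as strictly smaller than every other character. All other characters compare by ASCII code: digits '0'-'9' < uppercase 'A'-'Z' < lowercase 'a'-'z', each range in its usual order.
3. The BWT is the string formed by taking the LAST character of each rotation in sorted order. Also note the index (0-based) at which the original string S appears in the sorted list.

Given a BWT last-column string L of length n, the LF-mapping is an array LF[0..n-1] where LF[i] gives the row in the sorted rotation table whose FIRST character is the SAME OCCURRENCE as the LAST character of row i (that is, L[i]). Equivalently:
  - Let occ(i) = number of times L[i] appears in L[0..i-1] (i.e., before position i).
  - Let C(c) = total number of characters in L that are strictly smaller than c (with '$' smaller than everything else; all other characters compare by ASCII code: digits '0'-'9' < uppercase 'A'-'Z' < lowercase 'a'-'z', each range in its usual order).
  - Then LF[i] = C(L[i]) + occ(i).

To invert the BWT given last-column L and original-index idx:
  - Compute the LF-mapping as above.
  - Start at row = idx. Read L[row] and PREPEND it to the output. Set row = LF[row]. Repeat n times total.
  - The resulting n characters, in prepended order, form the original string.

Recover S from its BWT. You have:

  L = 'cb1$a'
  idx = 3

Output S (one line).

Answer: b1ac$

Derivation:
LF mapping: 4 3 1 0 2
Walk LF starting at row 3, prepending L[row]:
  step 1: row=3, L[3]='$', prepend. Next row=LF[3]=0
  step 2: row=0, L[0]='c', prepend. Next row=LF[0]=4
  step 3: row=4, L[4]='a', prepend. Next row=LF[4]=2
  step 4: row=2, L[2]='1', prepend. Next row=LF[2]=1
  step 5: row=1, L[1]='b', prepend. Next row=LF[1]=3
Reversed output: b1ac$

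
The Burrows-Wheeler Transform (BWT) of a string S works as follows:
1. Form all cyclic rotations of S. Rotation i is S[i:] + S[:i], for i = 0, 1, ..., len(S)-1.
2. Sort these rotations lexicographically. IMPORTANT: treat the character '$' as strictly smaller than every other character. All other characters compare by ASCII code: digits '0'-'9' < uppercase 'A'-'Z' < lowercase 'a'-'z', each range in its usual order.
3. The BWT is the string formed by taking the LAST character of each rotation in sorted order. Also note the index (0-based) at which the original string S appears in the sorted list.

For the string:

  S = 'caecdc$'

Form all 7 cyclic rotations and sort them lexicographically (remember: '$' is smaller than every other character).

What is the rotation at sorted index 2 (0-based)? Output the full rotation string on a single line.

Answer: c$caecd

Derivation:
All 7 rotations (rotation i = S[i:]+S[:i]):
  rot[0] = caecdc$
  rot[1] = aecdc$c
  rot[2] = ecdc$ca
  rot[3] = cdc$cae
  rot[4] = dc$caec
  rot[5] = c$caecd
  rot[6] = $caecdc
Sorted (with $ < everything):
  sorted[0] = $caecdc
  sorted[1] = aecdc$c
  sorted[2] = c$caecd
  sorted[3] = caecdc$
  sorted[4] = cdc$cae
  sorted[5] = dc$caec
  sorted[6] = ecdc$ca
sorted[2] = c$caecd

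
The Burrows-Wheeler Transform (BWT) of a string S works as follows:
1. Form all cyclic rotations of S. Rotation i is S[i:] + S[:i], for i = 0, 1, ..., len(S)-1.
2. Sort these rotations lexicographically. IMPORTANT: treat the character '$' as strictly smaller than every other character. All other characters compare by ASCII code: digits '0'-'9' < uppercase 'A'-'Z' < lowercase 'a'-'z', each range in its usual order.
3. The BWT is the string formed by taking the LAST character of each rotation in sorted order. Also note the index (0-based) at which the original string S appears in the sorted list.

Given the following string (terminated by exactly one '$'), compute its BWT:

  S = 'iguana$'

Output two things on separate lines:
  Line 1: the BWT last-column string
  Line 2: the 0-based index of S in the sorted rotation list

Answer: anui$ag
4

Derivation:
All 7 rotations (rotation i = S[i:]+S[:i]):
  rot[0] = iguana$
  rot[1] = guana$i
  rot[2] = uana$ig
  rot[3] = ana$igu
  rot[4] = na$igua
  rot[5] = a$iguan
  rot[6] = $iguana
Sorted (with $ < everything):
  sorted[0] = $iguana  (last char: 'a')
  sorted[1] = a$iguan  (last char: 'n')
  sorted[2] = ana$igu  (last char: 'u')
  sorted[3] = guana$i  (last char: 'i')
  sorted[4] = iguana$  (last char: '$')
  sorted[5] = na$igua  (last char: 'a')
  sorted[6] = uana$ig  (last char: 'g')
Last column: anui$ag
Original string S is at sorted index 4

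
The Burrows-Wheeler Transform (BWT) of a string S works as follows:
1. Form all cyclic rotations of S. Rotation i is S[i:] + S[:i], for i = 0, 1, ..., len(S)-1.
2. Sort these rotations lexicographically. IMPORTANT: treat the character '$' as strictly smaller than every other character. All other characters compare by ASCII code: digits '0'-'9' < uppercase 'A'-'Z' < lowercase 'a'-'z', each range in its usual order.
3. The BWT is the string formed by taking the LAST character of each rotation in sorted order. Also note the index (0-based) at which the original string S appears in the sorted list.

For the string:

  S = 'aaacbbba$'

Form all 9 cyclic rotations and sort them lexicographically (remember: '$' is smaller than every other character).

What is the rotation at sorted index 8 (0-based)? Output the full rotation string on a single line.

All 9 rotations (rotation i = S[i:]+S[:i]):
  rot[0] = aaacbbba$
  rot[1] = aacbbba$a
  rot[2] = acbbba$aa
  rot[3] = cbbba$aaa
  rot[4] = bbba$aaac
  rot[5] = bba$aaacb
  rot[6] = ba$aaacbb
  rot[7] = a$aaacbbb
  rot[8] = $aaacbbba
Sorted (with $ < everything):
  sorted[0] = $aaacbbba
  sorted[1] = a$aaacbbb
  sorted[2] = aaacbbba$
  sorted[3] = aacbbba$a
  sorted[4] = acbbba$aa
  sorted[5] = ba$aaacbb
  sorted[6] = bba$aaacb
  sorted[7] = bbba$aaac
  sorted[8] = cbbba$aaa
sorted[8] = cbbba$aaa

Answer: cbbba$aaa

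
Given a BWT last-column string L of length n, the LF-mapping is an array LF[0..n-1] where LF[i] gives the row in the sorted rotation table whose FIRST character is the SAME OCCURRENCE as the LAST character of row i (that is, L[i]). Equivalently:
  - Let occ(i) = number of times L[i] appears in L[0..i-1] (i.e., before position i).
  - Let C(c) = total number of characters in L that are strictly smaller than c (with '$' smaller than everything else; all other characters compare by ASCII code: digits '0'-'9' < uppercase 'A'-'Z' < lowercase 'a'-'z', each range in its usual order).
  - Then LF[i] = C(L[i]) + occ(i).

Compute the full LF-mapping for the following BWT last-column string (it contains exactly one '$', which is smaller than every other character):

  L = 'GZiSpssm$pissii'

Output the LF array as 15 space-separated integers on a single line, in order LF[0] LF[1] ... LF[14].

Answer: 1 3 4 2 9 11 12 8 0 10 5 13 14 6 7

Derivation:
Char counts: '$':1, 'G':1, 'S':1, 'Z':1, 'i':4, 'm':1, 'p':2, 's':4
C (first-col start): C('$')=0, C('G')=1, C('S')=2, C('Z')=3, C('i')=4, C('m')=8, C('p')=9, C('s')=11
L[0]='G': occ=0, LF[0]=C('G')+0=1+0=1
L[1]='Z': occ=0, LF[1]=C('Z')+0=3+0=3
L[2]='i': occ=0, LF[2]=C('i')+0=4+0=4
L[3]='S': occ=0, LF[3]=C('S')+0=2+0=2
L[4]='p': occ=0, LF[4]=C('p')+0=9+0=9
L[5]='s': occ=0, LF[5]=C('s')+0=11+0=11
L[6]='s': occ=1, LF[6]=C('s')+1=11+1=12
L[7]='m': occ=0, LF[7]=C('m')+0=8+0=8
L[8]='$': occ=0, LF[8]=C('$')+0=0+0=0
L[9]='p': occ=1, LF[9]=C('p')+1=9+1=10
L[10]='i': occ=1, LF[10]=C('i')+1=4+1=5
L[11]='s': occ=2, LF[11]=C('s')+2=11+2=13
L[12]='s': occ=3, LF[12]=C('s')+3=11+3=14
L[13]='i': occ=2, LF[13]=C('i')+2=4+2=6
L[14]='i': occ=3, LF[14]=C('i')+3=4+3=7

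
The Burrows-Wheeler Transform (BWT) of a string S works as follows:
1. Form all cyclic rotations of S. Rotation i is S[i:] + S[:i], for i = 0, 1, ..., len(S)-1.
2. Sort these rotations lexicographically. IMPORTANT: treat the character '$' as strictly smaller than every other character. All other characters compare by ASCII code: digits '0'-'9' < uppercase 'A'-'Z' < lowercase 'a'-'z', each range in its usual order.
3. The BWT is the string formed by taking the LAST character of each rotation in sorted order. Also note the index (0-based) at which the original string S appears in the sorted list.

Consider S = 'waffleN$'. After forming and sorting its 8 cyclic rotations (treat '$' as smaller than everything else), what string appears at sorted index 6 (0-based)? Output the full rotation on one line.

All 8 rotations (rotation i = S[i:]+S[:i]):
  rot[0] = waffleN$
  rot[1] = affleN$w
  rot[2] = ffleN$wa
  rot[3] = fleN$waf
  rot[4] = leN$waff
  rot[5] = eN$waffl
  rot[6] = N$waffle
  rot[7] = $waffleN
Sorted (with $ < everything):
  sorted[0] = $waffleN
  sorted[1] = N$waffle
  sorted[2] = affleN$w
  sorted[3] = eN$waffl
  sorted[4] = ffleN$wa
  sorted[5] = fleN$waf
  sorted[6] = leN$waff
  sorted[7] = waffleN$
sorted[6] = leN$waff

Answer: leN$waff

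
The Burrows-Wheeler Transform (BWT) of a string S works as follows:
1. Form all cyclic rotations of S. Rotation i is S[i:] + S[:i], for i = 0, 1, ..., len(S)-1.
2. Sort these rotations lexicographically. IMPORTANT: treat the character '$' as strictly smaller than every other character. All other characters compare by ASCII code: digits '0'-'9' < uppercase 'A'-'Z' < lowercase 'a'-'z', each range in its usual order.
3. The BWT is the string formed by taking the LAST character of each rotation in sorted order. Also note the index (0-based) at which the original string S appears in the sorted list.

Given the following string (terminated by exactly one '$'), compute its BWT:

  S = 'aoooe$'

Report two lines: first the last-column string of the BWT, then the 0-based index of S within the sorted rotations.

Answer: e$oooa
1

Derivation:
All 6 rotations (rotation i = S[i:]+S[:i]):
  rot[0] = aoooe$
  rot[1] = oooe$a
  rot[2] = ooe$ao
  rot[3] = oe$aoo
  rot[4] = e$aooo
  rot[5] = $aoooe
Sorted (with $ < everything):
  sorted[0] = $aoooe  (last char: 'e')
  sorted[1] = aoooe$  (last char: '$')
  sorted[2] = e$aooo  (last char: 'o')
  sorted[3] = oe$aoo  (last char: 'o')
  sorted[4] = ooe$ao  (last char: 'o')
  sorted[5] = oooe$a  (last char: 'a')
Last column: e$oooa
Original string S is at sorted index 1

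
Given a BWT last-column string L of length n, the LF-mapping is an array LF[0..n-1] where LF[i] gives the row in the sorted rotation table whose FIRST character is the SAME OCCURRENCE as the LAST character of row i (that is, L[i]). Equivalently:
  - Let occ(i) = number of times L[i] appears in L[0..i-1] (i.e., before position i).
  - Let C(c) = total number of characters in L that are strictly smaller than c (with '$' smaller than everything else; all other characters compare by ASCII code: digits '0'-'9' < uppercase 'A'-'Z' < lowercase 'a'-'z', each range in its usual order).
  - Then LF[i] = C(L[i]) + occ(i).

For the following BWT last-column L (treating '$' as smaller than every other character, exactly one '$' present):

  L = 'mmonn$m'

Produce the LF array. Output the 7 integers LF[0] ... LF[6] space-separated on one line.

Char counts: '$':1, 'm':3, 'n':2, 'o':1
C (first-col start): C('$')=0, C('m')=1, C('n')=4, C('o')=6
L[0]='m': occ=0, LF[0]=C('m')+0=1+0=1
L[1]='m': occ=1, LF[1]=C('m')+1=1+1=2
L[2]='o': occ=0, LF[2]=C('o')+0=6+0=6
L[3]='n': occ=0, LF[3]=C('n')+0=4+0=4
L[4]='n': occ=1, LF[4]=C('n')+1=4+1=5
L[5]='$': occ=0, LF[5]=C('$')+0=0+0=0
L[6]='m': occ=2, LF[6]=C('m')+2=1+2=3

Answer: 1 2 6 4 5 0 3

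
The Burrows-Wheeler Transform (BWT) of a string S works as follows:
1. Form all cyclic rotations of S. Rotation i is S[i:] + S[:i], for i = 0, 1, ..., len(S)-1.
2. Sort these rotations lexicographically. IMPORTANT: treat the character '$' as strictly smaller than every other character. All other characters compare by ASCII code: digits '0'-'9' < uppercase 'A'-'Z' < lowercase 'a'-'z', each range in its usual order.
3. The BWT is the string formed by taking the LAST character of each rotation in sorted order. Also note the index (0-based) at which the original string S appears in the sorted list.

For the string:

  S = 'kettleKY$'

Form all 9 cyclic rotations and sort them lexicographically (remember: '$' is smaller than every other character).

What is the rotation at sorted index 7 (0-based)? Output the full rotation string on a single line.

Answer: tleKY$ket

Derivation:
All 9 rotations (rotation i = S[i:]+S[:i]):
  rot[0] = kettleKY$
  rot[1] = ettleKY$k
  rot[2] = ttleKY$ke
  rot[3] = tleKY$ket
  rot[4] = leKY$kett
  rot[5] = eKY$kettl
  rot[6] = KY$kettle
  rot[7] = Y$kettleK
  rot[8] = $kettleKY
Sorted (with $ < everything):
  sorted[0] = $kettleKY
  sorted[1] = KY$kettle
  sorted[2] = Y$kettleK
  sorted[3] = eKY$kettl
  sorted[4] = ettleKY$k
  sorted[5] = kettleKY$
  sorted[6] = leKY$kett
  sorted[7] = tleKY$ket
  sorted[8] = ttleKY$ke
sorted[7] = tleKY$ket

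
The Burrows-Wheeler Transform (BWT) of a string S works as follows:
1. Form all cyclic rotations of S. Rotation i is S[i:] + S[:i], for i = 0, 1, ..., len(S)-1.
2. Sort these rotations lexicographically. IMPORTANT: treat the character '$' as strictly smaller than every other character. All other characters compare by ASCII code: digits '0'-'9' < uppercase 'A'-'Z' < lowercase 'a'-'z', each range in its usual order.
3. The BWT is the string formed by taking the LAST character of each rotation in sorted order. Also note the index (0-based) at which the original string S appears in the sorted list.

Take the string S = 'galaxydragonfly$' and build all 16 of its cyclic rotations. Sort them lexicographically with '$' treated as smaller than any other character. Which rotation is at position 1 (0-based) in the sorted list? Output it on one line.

All 16 rotations (rotation i = S[i:]+S[:i]):
  rot[0] = galaxydragonfly$
  rot[1] = alaxydragonfly$g
  rot[2] = laxydragonfly$ga
  rot[3] = axydragonfly$gal
  rot[4] = xydragonfly$gala
  rot[5] = ydragonfly$galax
  rot[6] = dragonfly$galaxy
  rot[7] = ragonfly$galaxyd
  rot[8] = agonfly$galaxydr
  rot[9] = gonfly$galaxydra
  rot[10] = onfly$galaxydrag
  rot[11] = nfly$galaxydrago
  rot[12] = fly$galaxydragon
  rot[13] = ly$galaxydragonf
  rot[14] = y$galaxydragonfl
  rot[15] = $galaxydragonfly
Sorted (with $ < everything):
  sorted[0] = $galaxydragonfly
  sorted[1] = agonfly$galaxydr
  sorted[2] = alaxydragonfly$g
  sorted[3] = axydragonfly$gal
  sorted[4] = dragonfly$galaxy
  sorted[5] = fly$galaxydragon
  sorted[6] = galaxydragonfly$
  sorted[7] = gonfly$galaxydra
  sorted[8] = laxydragonfly$ga
  sorted[9] = ly$galaxydragonf
  sorted[10] = nfly$galaxydrago
  sorted[11] = onfly$galaxydrag
  sorted[12] = ragonfly$galaxyd
  sorted[13] = xydragonfly$gala
  sorted[14] = y$galaxydragonfl
  sorted[15] = ydragonfly$galax
sorted[1] = agonfly$galaxydr

Answer: agonfly$galaxydr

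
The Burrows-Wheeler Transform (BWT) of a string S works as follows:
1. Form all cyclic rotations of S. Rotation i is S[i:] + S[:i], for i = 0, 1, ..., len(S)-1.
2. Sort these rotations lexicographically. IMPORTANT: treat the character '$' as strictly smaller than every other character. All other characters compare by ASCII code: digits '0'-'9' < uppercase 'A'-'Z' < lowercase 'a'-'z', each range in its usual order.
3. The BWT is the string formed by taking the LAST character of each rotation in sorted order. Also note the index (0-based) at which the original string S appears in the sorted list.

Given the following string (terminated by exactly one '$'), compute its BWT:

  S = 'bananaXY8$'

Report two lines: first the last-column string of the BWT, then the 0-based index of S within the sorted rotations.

All 10 rotations (rotation i = S[i:]+S[:i]):
  rot[0] = bananaXY8$
  rot[1] = ananaXY8$b
  rot[2] = nanaXY8$ba
  rot[3] = anaXY8$ban
  rot[4] = naXY8$bana
  rot[5] = aXY8$banan
  rot[6] = XY8$banana
  rot[7] = Y8$bananaX
  rot[8] = 8$bananaXY
  rot[9] = $bananaXY8
Sorted (with $ < everything):
  sorted[0] = $bananaXY8  (last char: '8')
  sorted[1] = 8$bananaXY  (last char: 'Y')
  sorted[2] = XY8$banana  (last char: 'a')
  sorted[3] = Y8$bananaX  (last char: 'X')
  sorted[4] = aXY8$banan  (last char: 'n')
  sorted[5] = anaXY8$ban  (last char: 'n')
  sorted[6] = ananaXY8$b  (last char: 'b')
  sorted[7] = bananaXY8$  (last char: '$')
  sorted[8] = naXY8$bana  (last char: 'a')
  sorted[9] = nanaXY8$ba  (last char: 'a')
Last column: 8YaXnnb$aa
Original string S is at sorted index 7

Answer: 8YaXnnb$aa
7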